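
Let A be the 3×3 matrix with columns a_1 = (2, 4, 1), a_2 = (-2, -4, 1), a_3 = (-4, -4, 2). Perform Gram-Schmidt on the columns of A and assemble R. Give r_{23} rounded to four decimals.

a_1 = (2, 4, 1); ‖a_1‖ = 4.5826, so q_1 = (0.4364, 0.8729, 0.2182).
q_1·a_2 = 0.4364·(-2) + 0.8729·(-4) + 0.2182·1 = -4.1461.
u_2 = a_2 + 4.1461·q_1 = (-0.1905, -0.3810, 1.9048).
‖u_2‖ = 1.9518, so q_2 = (-0.0976, -0.1952, 0.9759).
r_{23} = q_2·a_3 = 3.1229.

r_{23} = 3.1229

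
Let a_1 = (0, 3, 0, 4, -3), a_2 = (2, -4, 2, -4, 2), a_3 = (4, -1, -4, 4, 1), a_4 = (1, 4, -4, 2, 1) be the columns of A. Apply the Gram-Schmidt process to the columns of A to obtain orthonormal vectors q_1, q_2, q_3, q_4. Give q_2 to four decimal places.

q_2 = (0.6325, -0.3162, 0.6325, 0.0000, -0.3162)

a_1 = (0, 3, 0, 4, -3); ‖a_1‖ = 5.8310, so q_1 = (0.0000, 0.5145, 0.0000, 0.6860, -0.5145).
q_1·a_2 = 0.0000·2 + 0.5145·(-4) + 0.0000·2 + 0.6860·(-4) + (-0.5145)·2 = -5.8310.
u_2 = a_2 + 5.8310·q_1 = (2.0000, -1.0000, 2.0000, 0.0000, -1.0000).
‖u_2‖ = 3.1623, so q_2 = (0.6325, -0.3162, 0.6325, 0.0000, -0.3162).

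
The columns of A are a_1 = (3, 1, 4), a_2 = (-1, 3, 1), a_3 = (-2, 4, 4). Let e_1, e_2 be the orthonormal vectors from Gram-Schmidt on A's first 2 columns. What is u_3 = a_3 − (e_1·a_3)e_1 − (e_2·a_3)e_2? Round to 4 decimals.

a_1 = (3, 1, 4); ‖a_1‖ = 5.0990, so e_1 = (0.5883, 0.1961, 0.7845).
e_1·a_2 = 0.5883·(-1) + 0.1961·3 + 0.7845·1 = 0.7845.
u_2 = a_2 − 0.7845·e_1 = (-1.4615, 2.8462, 0.3846).
‖u_2‖ = 3.2225, so e_2 = (-0.4535, 0.8832, 0.1194).
e_1·a_3 = 0.5883·(-2) + 0.1961·4 + 0.7845·4 = 2.7456; e_2·a_3 = (-0.4535)·(-2) + 0.8832·4 + 0.1194·4 = 4.9173.
u_3 = a_3 − 2.7456·e_1 − 4.9173·e_2 = (-1.3852, -0.8815, 1.2593).

u_3 = (-1.3852, -0.8815, 1.2593)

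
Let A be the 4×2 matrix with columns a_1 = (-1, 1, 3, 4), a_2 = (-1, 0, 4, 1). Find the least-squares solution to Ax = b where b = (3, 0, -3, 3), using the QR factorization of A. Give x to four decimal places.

x = (1.0355, -1.6447)

e_1 = a_1/‖a_1‖ = (-1, 1, 3, 4)/5.1962 = (-0.1925, 0.1925, 0.5774, 0.7698).
r_{12} = e_1·a_2 = 3.2717.
u_2 = a_2 − 3.2717·e_1 = (-0.3704, -0.6296, 2.1111, -1.5185).
‖u_2‖ = 2.7012, so e_2 = (-0.1371, -0.2331, 0.7816, -0.5622).
Qᵀb = (0.0000, -4.4425).
Back-substitute: x_2 = -4.4425/2.7012 = -1.6447.
x_1 = (0.0000 − 3.2717·(-1.6447))/5.1962 = 1.0355.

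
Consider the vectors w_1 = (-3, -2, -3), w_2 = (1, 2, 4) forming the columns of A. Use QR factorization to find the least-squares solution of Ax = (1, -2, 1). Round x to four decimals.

x = (-0.2277, -0.1584)

q_1 = w_1/‖w_1‖ = (-3, -2, -3)/4.6904 = (-0.6396, -0.4264, -0.6396).
r_{12} = q_1·w_2 = -4.0508.
u_2 = w_2 + 4.0508·q_1 = (-1.5909, 0.2727, 1.4091).
‖u_2‖ = 2.1426, so q_2 = (-0.7425, 0.1273, 0.6576).
Qᵀb = (-0.4264, -0.3394).
Back-substitute: x_2 = -0.3394/2.1426 = -0.1584.
x_1 = (-0.4264 + 4.0508·(-0.1584))/4.6904 = -0.2277.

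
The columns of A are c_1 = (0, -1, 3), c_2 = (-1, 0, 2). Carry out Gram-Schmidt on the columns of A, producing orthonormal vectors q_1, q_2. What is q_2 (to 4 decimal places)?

q_2 = (-0.8452, 0.5071, 0.1690)

q_1 = c_1/‖c_1‖ = (0, -1, 3)/3.1623 = (0.0000, -0.3162, 0.9487).
r_{12} = q_1·c_2 = 1.8974.
u_2 = c_2 − 1.8974·q_1 = (-1.0000, 0.6000, 0.2000).
‖u_2‖ = 1.1832, so q_2 = (-0.8452, 0.5071, 0.1690).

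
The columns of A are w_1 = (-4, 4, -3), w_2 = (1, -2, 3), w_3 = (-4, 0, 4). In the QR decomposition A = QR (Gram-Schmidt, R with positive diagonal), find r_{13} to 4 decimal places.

r_{13} = 0.6247

w_1 = (-4, 4, -3); ‖w_1‖ = 6.4031, so q_1 = (-0.6247, 0.6247, -0.4685).
r_{13} = q_1·w_3 = 0.6247.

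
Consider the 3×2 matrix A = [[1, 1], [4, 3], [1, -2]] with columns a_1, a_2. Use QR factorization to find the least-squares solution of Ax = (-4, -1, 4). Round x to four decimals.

a_1 = (1, 4, 1); ‖a_1‖ = 4.2426, so q_1 = (0.2357, 0.9428, 0.2357).
q_1·a_2 = 0.2357·1 + 0.9428·3 + 0.2357·(-2) = 2.5927.
u_2 = a_2 − 2.5927·q_1 = (0.3889, 0.5556, -2.6111).
‖u_2‖ = 2.6977, so q_2 = (0.1442, 0.2059, -0.9679).
Qᵀb = (-0.9428, -4.6541).
Back-substitute: x_2 = -4.6541/2.6977 = -1.7252.
x_1 = (-0.9428 − 2.5927·(-1.7252))/4.2426 = 0.8321.

x = (0.8321, -1.7252)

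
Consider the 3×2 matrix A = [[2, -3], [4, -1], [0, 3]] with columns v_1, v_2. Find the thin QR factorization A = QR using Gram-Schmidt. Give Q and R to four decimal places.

v_1 = (2, 4, 0); ‖v_1‖ = 4.4721, so q_1 = (0.4472, 0.8944, 0.0000).
q_1·v_2 = 0.4472·(-3) + 0.8944·(-1) + 0.0000·3 = -2.2361.
u_2 = v_2 + 2.2361·q_1 = (-2.0000, 1.0000, 3.0000).
‖u_2‖ = 3.7417, so q_2 = (-0.5345, 0.2673, 0.8018).

Q = [[0.4472, -0.5345], [0.8944, 0.2673], [0.0000, 0.8018]], R = [[4.4721, -2.2361], [0.0000, 3.7417]]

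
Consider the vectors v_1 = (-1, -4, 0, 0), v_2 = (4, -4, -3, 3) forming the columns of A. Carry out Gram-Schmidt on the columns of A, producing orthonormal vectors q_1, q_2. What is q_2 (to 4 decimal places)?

q_2 = (0.7302, -0.1826, -0.4655, 0.4655)

v_1 = (-1, -4, 0, 0); ‖v_1‖ = 4.1231, so q_1 = (-0.2425, -0.9701, 0.0000, 0.0000).
q_1·v_2 = (-0.2425)·4 + (-0.9701)·(-4) + 0.0000·(-3) + 0.0000·3 = 2.9104.
u_2 = v_2 − 2.9104·q_1 = (4.7059, -1.1765, -3.0000, 3.0000).
‖u_2‖ = 6.4443, so q_2 = (0.7302, -0.1826, -0.4655, 0.4655).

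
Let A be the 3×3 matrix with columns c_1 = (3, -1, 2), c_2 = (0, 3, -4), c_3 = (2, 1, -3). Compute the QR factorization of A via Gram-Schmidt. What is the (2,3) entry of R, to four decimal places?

q_1 = c_1/‖c_1‖ = (3, -1, 2)/3.7417 = (0.8018, -0.2673, 0.5345).
r_{12} = q_1·c_2 = -2.9399.
u_2 = c_2 + 2.9399·q_1 = (2.3571, 2.2143, -2.4286).
‖u_2‖ = 4.0444, so q_2 = (0.5828, 0.5475, -0.6005).
r_{23} = q_2·c_3 = 3.5146.

r_{23} = 3.5146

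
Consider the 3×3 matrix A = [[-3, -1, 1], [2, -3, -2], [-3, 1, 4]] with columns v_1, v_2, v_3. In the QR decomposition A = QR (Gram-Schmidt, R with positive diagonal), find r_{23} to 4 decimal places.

r_{23} = 1.2478

v_1 = (-3, 2, -3); ‖v_1‖ = 4.6904, so e_1 = (-0.6396, 0.4264, -0.6396).
e_1·v_2 = (-0.6396)·(-1) + 0.4264·(-3) + (-0.6396)·1 = -1.2792.
u_2 = v_2 + 1.2792·e_1 = (-1.8182, -2.4545, 0.1818).
‖u_2‖ = 3.0600, so e_2 = (-0.5942, -0.8021, 0.0594).
r_{23} = e_2·v_3 = 1.2478.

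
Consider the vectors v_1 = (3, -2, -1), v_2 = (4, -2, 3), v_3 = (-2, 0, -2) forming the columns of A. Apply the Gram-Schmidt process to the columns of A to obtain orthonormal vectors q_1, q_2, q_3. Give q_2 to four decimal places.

v_1 = (3, -2, -1); ‖v_1‖ = 3.7417, so q_1 = (0.8018, -0.5345, -0.2673).
q_1·v_2 = 0.8018·4 + (-0.5345)·(-2) + (-0.2673)·3 = 3.4744.
u_2 = v_2 − 3.4744·q_1 = (1.2143, -0.1429, 3.9286).
‖u_2‖ = 4.1144, so q_2 = (0.2951, -0.0347, 0.9548).

q_2 = (0.2951, -0.0347, 0.9548)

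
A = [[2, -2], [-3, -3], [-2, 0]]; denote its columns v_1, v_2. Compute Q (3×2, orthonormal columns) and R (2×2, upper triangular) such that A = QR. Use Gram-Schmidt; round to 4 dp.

Q = [[0.4851, -0.7623], [-0.7276, -0.6237], [-0.4851, 0.1732]], R = [[4.1231, 1.2127], [0.0000, 3.3955]]

v_1 = (2, -3, -2); ‖v_1‖ = 4.1231, so q_1 = (0.4851, -0.7276, -0.4851).
q_1·v_2 = 0.4851·(-2) + (-0.7276)·(-3) + (-0.4851)·0 = 1.2127.
u_2 = v_2 − 1.2127·q_1 = (-2.5882, -2.1176, 0.5882).
‖u_2‖ = 3.3955, so q_2 = (-0.7623, -0.6237, 0.1732).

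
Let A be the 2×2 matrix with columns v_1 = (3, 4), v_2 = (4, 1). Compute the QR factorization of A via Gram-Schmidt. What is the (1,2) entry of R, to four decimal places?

v_1 = (3, 4); ‖v_1‖ = 5.0000, so q_1 = (0.6000, 0.8000).
r_{12} = q_1·v_2 = 3.2000.

r_{12} = 3.2000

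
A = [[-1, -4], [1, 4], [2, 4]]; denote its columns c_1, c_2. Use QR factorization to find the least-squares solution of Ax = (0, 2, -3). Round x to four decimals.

x = (-4.0000, 1.2500)

c_1 = (-1, 1, 2); ‖c_1‖ = 2.4495, so e_1 = (-0.4082, 0.4082, 0.8165).
e_1·c_2 = (-0.4082)·(-4) + 0.4082·4 + 0.8165·4 = 6.5320.
u_2 = c_2 − 6.5320·e_1 = (-1.3333, 1.3333, -1.3333).
‖u_2‖ = 2.3094, so e_2 = (-0.5774, 0.5774, -0.5774).
Qᵀb = (-1.6330, 2.8868).
Back-substitute: x_2 = 2.8868/2.3094 = 1.2500.
x_1 = (-1.6330 − 6.5320·1.2500)/2.4495 = -4.0000.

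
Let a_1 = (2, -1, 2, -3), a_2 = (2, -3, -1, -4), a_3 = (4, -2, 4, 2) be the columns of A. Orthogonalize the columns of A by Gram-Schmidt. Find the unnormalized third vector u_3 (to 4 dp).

a_1 = (2, -1, 2, -3); ‖a_1‖ = 4.2426, so q_1 = (0.4714, -0.2357, 0.4714, -0.7071).
q_1·a_2 = 0.4714·2 + (-0.2357)·(-3) + 0.4714·(-1) + (-0.7071)·(-4) = 4.0069.
u_2 = a_2 − 4.0069·q_1 = (0.1111, -2.0556, -2.8889, -1.1667).
‖u_2‖ = 3.7342, so q_2 = (0.0298, -0.5505, -0.7736, -0.3124).
q_1·a_3 = 0.4714·4 + (-0.2357)·(-2) + 0.4714·4 + (-0.7071)·2 = 2.8284; q_2·a_3 = 0.0298·4 + (-0.5505)·(-2) + (-0.7736)·4 + (-0.3124)·2 = -2.4994.
u_3 = a_3 − 2.8284·q_1 + 2.4994·q_2 = (2.7410, -2.7092, 0.7331, 3.2191).

u_3 = (2.7410, -2.7092, 0.7331, 3.2191)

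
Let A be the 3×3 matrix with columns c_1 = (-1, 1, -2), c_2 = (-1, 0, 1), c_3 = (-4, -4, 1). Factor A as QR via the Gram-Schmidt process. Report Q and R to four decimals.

Q = [[-0.4082, -0.8616, -0.3015], [0.4082, 0.1231, -0.9045], [-0.8165, 0.4924, -0.3015]], R = [[2.4495, -0.4082, -0.8165], [0.0000, 1.3540, 3.4466], [0.0000, 0.0000, 4.5227]]

e_1 = c_1/‖c_1‖ = (-1, 1, -2)/2.4495 = (-0.4082, 0.4082, -0.8165).
r_{12} = e_1·c_2 = -0.4082.
u_2 = c_2 + 0.4082·e_1 = (-1.1667, 0.1667, 0.6667).
‖u_2‖ = 1.3540, so e_2 = (-0.8616, 0.1231, 0.4924).
r_{13} = e_1·c_3 = -0.8165; r_{23} = e_2·c_3 = 3.4466.
u_3 = c_3 + 0.8165·e_1 − 3.4466·e_2 = (-1.3636, -4.0909, -1.3636).
‖u_3‖ = 4.5227, so e_3 = (-0.3015, -0.9045, -0.3015).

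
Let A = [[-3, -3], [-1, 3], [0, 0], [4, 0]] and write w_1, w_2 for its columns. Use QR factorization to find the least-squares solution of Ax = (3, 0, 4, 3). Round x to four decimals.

x = (0.2500, -0.5833)

w_1 = (-3, -1, 0, 4); ‖w_1‖ = 5.0990, so q_1 = (-0.5883, -0.1961, 0.0000, 0.7845).
q_1·w_2 = (-0.5883)·(-3) + (-0.1961)·3 + 0.0000·0 + 0.7845·0 = 1.1767.
u_2 = w_2 − 1.1767·q_1 = (-2.3077, 3.2308, 0.0000, -0.9231).
‖u_2‖ = 4.0762, so q_2 = (-0.5661, 0.7926, 0.0000, -0.2265).
Qᵀb = (0.5883, -2.3778).
Back-substitute: x_2 = -2.3778/4.0762 = -0.5833.
x_1 = (0.5883 − 1.1767·(-0.5833))/5.0990 = 0.2500.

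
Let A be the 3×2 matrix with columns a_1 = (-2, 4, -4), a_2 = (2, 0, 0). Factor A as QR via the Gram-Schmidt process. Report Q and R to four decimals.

Q = [[-0.3333, 0.9428], [0.6667, 0.2357], [-0.6667, -0.2357]], R = [[6.0000, -0.6667], [0.0000, 1.8856]]

a_1 = (-2, 4, -4); ‖a_1‖ = 6.0000, so q_1 = (-0.3333, 0.6667, -0.6667).
q_1·a_2 = (-0.3333)·2 + 0.6667·0 + (-0.6667)·0 = -0.6667.
u_2 = a_2 + 0.6667·q_1 = (1.7778, 0.4444, -0.4444).
‖u_2‖ = 1.8856, so q_2 = (0.9428, 0.2357, -0.2357).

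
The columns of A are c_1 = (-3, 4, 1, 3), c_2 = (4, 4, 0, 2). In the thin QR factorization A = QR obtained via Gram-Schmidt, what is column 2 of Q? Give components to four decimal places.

e_2 = (0.8437, 0.4963, -0.0496, 0.1985)

c_1 = (-3, 4, 1, 3); ‖c_1‖ = 5.9161, so e_1 = (-0.5071, 0.6761, 0.1690, 0.5071).
e_1·c_2 = (-0.5071)·4 + 0.6761·4 + 0.1690·0 + 0.5071·2 = 1.6903.
u_2 = c_2 − 1.6903·e_1 = (4.8571, 2.8571, -0.2857, 1.1429).
‖u_2‖ = 5.7570, so e_2 = (0.8437, 0.4963, -0.0496, 0.1985).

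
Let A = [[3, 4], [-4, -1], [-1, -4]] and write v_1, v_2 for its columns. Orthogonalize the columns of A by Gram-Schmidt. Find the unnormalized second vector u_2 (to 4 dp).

u_2 = (1.6923, 2.0769, -3.2308)

q_1 = v_1/‖v_1‖ = (3, -4, -1)/5.0990 = (0.5883, -0.7845, -0.1961).
r_{12} = q_1·v_2 = 3.9223.
u_2 = v_2 − 3.9223·q_1 = (1.6923, 2.0769, -3.2308).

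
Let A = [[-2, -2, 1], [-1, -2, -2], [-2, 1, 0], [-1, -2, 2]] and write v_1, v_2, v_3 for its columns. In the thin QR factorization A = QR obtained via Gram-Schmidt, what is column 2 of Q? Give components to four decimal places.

e_2 = (-0.2609, -0.4566, 0.7176, -0.4566)

v_1 = (-2, -1, -2, -1); ‖v_1‖ = 3.1623, so e_1 = (-0.6325, -0.3162, -0.6325, -0.3162).
e_1·v_2 = (-0.6325)·(-2) + (-0.3162)·(-2) + (-0.6325)·1 + (-0.3162)·(-2) = 1.8974.
u_2 = v_2 − 1.8974·e_1 = (-0.8000, -1.4000, 2.2000, -1.4000).
‖u_2‖ = 3.0659, so e_2 = (-0.2609, -0.4566, 0.7176, -0.4566).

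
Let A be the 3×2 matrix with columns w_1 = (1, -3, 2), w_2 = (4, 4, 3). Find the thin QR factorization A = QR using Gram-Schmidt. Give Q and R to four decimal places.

w_1 = (1, -3, 2); ‖w_1‖ = 3.7417, so q_1 = (0.2673, -0.8018, 0.5345).
q_1·w_2 = 0.2673·4 + (-0.8018)·4 + 0.5345·3 = -0.5345.
u_2 = w_2 + 0.5345·q_1 = (4.1429, 3.5714, 3.2857).
‖u_2‖ = 6.3808, so q_2 = (0.6493, 0.5597, 0.5149).

Q = [[0.2673, 0.6493], [-0.8018, 0.5597], [0.5345, 0.5149]], R = [[3.7417, -0.5345], [0.0000, 6.3808]]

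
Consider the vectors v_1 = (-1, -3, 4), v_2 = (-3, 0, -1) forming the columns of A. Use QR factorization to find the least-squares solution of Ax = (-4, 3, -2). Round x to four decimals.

x = (-0.4479, 1.3552)

v_1 = (-1, -3, 4); ‖v_1‖ = 5.0990, so e_1 = (-0.1961, -0.5883, 0.7845).
e_1·v_2 = (-0.1961)·(-3) + (-0.5883)·0 + 0.7845·(-1) = -0.1961.
u_2 = v_2 + 0.1961·e_1 = (-3.0385, -0.1154, -0.8462).
‖u_2‖ = 3.1562, so e_2 = (-0.9627, -0.0366, -0.2681).
Qᵀb = (-2.5495, 4.2773).
Back-substitute: x_2 = 4.2773/3.1562 = 1.3552.
x_1 = (-2.5495 + 0.1961·1.3552)/5.0990 = -0.4479.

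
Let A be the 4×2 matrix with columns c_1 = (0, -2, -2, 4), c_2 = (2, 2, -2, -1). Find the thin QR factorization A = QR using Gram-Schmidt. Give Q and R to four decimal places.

c_1 = (0, -2, -2, 4); ‖c_1‖ = 4.8990, so q_1 = (0.0000, -0.4082, -0.4082, 0.8165).
q_1·c_2 = 0.0000·2 + (-0.4082)·2 + (-0.4082)·(-2) + 0.8165·(-1) = -0.8165.
u_2 = c_2 + 0.8165·q_1 = (2.0000, 1.6667, -2.3333, -0.3333).
‖u_2‖ = 3.5119, so q_2 = (0.5695, 0.4746, -0.6644, -0.0949).

Q = [[0.0000, 0.5695], [-0.4082, 0.4746], [-0.4082, -0.6644], [0.8165, -0.0949]], R = [[4.8990, -0.8165], [0.0000, 3.5119]]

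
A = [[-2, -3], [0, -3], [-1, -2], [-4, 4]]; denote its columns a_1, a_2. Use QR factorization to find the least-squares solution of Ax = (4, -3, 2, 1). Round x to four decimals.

x = (-0.7575, -0.2384)

a_1 = (-2, 0, -1, -4); ‖a_1‖ = 4.5826, so e_1 = (-0.4364, 0.0000, -0.2182, -0.8729).
e_1·a_2 = (-0.4364)·(-3) + 0.0000·(-3) + (-0.2182)·(-2) + (-0.8729)·4 = -1.7457.
u_2 = a_2 + 1.7457·e_1 = (-3.7619, -3.0000, -2.3810, 2.4762).
‖u_2‖ = 5.9121, so e_2 = (-0.6363, -0.5074, -0.4027, 0.4188).
Qᵀb = (-3.0551, -1.4095).
Back-substitute: x_2 = -1.4095/5.9121 = -0.2384.
x_1 = (-3.0551 + 1.7457·(-0.2384))/4.5826 = -0.7575.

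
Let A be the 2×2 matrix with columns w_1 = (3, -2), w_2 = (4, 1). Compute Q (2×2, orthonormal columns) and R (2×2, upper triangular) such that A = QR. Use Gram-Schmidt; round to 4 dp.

q_1 = w_1/‖w_1‖ = (3, -2)/3.6056 = (0.8321, -0.5547).
r_{12} = q_1·w_2 = 2.7735.
u_2 = w_2 − 2.7735·q_1 = (1.6923, 2.5385).
‖u_2‖ = 3.0509, so q_2 = (0.5547, 0.8321).

Q = [[0.8321, 0.5547], [-0.5547, 0.8321]], R = [[3.6056, 2.7735], [0.0000, 3.0509]]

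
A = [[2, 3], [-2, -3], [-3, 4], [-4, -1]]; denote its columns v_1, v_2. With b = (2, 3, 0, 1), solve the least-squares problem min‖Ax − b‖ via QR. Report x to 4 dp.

e_1 = v_1/‖v_1‖ = (2, -2, -3, -4)/5.7446 = (0.3482, -0.3482, -0.5222, -0.6963).
r_{12} = e_1·v_2 = 0.6963.
u_2 = v_2 − 0.6963·e_1 = (2.7576, -2.7576, 4.3636, -0.5152).
‖u_2‖ = 5.8750, so e_2 = (0.4694, -0.4694, 0.7428, -0.0877).
Qᵀb = (-1.0445, -0.5571).
Back-substitute: x_2 = -0.5571/5.8750 = -0.0948.
x_1 = (-1.0445 − 0.6963·(-0.0948))/5.7446 = -0.1703.

x = (-0.1703, -0.0948)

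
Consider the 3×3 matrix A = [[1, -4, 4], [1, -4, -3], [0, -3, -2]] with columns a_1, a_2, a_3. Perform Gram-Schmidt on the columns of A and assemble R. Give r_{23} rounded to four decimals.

a_1 = (1, 1, 0); ‖a_1‖ = 1.4142, so q_1 = (0.7071, 0.7071, 0.0000).
q_1·a_2 = 0.7071·(-4) + 0.7071·(-4) + 0.0000·(-3) = -5.6569.
u_2 = a_2 + 5.6569·q_1 = (0.0000, 0.0000, -3.0000).
‖u_2‖ = 3.0000, so q_2 = (0.0000, 0.0000, -1.0000).
r_{23} = q_2·a_3 = 2.0000.

r_{23} = 2.0000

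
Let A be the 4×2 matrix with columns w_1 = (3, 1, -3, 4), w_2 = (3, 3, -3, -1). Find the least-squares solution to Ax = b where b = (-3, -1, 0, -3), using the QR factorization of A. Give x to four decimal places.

x = (-0.6700, 0.0854)

w_1 = (3, 1, -3, 4); ‖w_1‖ = 5.9161, so e_1 = (0.5071, 0.1690, -0.5071, 0.6761).
e_1·w_2 = 0.5071·3 + 0.1690·3 + (-0.5071)·(-3) + 0.6761·(-1) = 2.8735.
u_2 = w_2 − 2.8735·e_1 = (1.5429, 2.5143, -1.5429, -2.9429).
‖u_2‖ = 4.4433, so e_2 = (0.3472, 0.5659, -0.3472, -0.6623).
Qᵀb = (-3.7187, 0.3794).
Back-substitute: x_2 = 0.3794/4.4433 = 0.0854.
x_1 = (-3.7187 − 2.8735·0.0854)/5.9161 = -0.6700.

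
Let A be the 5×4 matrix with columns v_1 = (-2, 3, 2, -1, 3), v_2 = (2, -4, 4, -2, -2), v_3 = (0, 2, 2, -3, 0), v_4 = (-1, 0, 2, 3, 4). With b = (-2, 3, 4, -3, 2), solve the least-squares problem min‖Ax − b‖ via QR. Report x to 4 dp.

x = (1.4866, 0.3917, -0.0229, -0.3427)

v_1 = (-2, 3, 2, -1, 3); ‖v_1‖ = 5.1962, so q_1 = (-0.3849, 0.5774, 0.3849, -0.1925, 0.5774).
q_1·v_2 = (-0.3849)·2 + 0.5774·(-4) + 0.3849·4 + (-0.1925)·(-2) + 0.5774·(-2) = -2.3094.
u_2 = v_2 + 2.3094·q_1 = (1.1111, -2.6667, 4.8889, -2.4444, -0.6667).
‖u_2‖ = 6.2183, so q_2 = (0.1787, -0.4288, 0.7862, -0.3931, -0.1072).
q_1·v_3 = (-0.3849)·0 + 0.5774·2 + 0.3849·2 + (-0.1925)·(-3) + 0.5774·0 = 2.5019; q_2·v_3 = 0.1787·0 + (-0.4288)·2 + 0.7862·2 + (-0.3931)·(-3) + (-0.1072)·0 = 1.8941.
u_3 = v_3 − 2.5019·q_1 − 1.8941·q_2 = (0.6245, 1.3678, -0.4521, -1.7739, -1.2414).
‖u_3‖ = 2.6746, so q_3 = (0.2335, 0.5114, -0.1690, -0.6633, -0.4641).
q_1·v_4 = (-0.3849)·(-1) + 0.5774·0 + 0.3849·2 + (-0.1925)·3 + 0.5774·4 = 2.8868; q_2·v_4 = 0.1787·(-1) + (-0.4288)·0 + 0.7862·2 + (-0.3931)·3 + (-0.1072)·4 = -0.2144; q_3·v_4 = 0.2335·(-1) + 0.5114·0 + (-0.1690)·2 + (-0.6633)·3 + (-0.4641)·4 = -4.4180.
u_4 = v_4 − 2.8868·q_1 + 0.2144·q_2 + 4.4180·q_3 = (1.1810, 0.5008, 0.3107, 0.5410, 0.2598).
‖u_4‖ = 1.4499, so q_4 = (0.8145, 0.3454, 0.2143, 0.3731, 0.1792).
Qᵀb = (5.7735, 2.4659, 1.4526, -0.4969).
Back-substitute: x_4 = -0.4969/1.4499 = -0.3427.
x_3 = (1.4526 + 4.4180·(-0.3427))/2.6746 = -0.0229.
x_2 = (2.4659 − 1.8941·(-0.0229) + 0.2144·(-0.3427))/6.2183 = 0.3917.
x_1 = (5.7735 + 2.3094·0.3917 − 2.5019·(-0.0229) − 2.8868·(-0.3427))/5.1962 = 1.4866.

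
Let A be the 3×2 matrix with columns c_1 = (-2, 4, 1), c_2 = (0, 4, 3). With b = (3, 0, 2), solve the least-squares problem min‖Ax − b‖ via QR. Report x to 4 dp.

c_1 = (-2, 4, 1); ‖c_1‖ = 4.5826, so q_1 = (-0.4364, 0.8729, 0.2182).
q_1·c_2 = (-0.4364)·0 + 0.8729·4 + 0.2182·3 = 4.1461.
u_2 = c_2 − 4.1461·q_1 = (1.8095, 0.3810, 2.0952).
‖u_2‖ = 2.7946, so q_2 = (0.6475, 0.1363, 0.7498).
Qᵀb = (-0.8729, 3.4421).
Back-substitute: x_2 = 3.4421/2.7946 = 1.2317.
x_1 = (-0.8729 − 4.1461·1.2317)/4.5826 = -1.3049.

x = (-1.3049, 1.2317)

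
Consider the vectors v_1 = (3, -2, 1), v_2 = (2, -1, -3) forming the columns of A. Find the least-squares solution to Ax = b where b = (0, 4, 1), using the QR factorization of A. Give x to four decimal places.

v_1 = (3, -2, 1); ‖v_1‖ = 3.7417, so q_1 = (0.8018, -0.5345, 0.2673).
q_1·v_2 = 0.8018·2 + (-0.5345)·(-1) + 0.2673·(-3) = 1.3363.
u_2 = v_2 − 1.3363·q_1 = (0.9286, -0.2857, -3.3571).
‖u_2‖ = 3.4949, so q_2 = (0.2657, -0.0818, -0.9606).
Qᵀb = (-1.8708, -1.2876).
Back-substitute: x_2 = -1.2876/3.4949 = -0.3684.
x_1 = (-1.8708 − 1.3363·(-0.3684))/3.7417 = -0.3684.

x = (-0.3684, -0.3684)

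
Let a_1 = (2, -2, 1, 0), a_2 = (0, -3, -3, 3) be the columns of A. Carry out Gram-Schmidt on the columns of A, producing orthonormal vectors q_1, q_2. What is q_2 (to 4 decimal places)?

q_2 = (-0.1307, -0.4576, -0.6537, 0.5883)

a_1 = (2, -2, 1, 0); ‖a_1‖ = 3.0000, so q_1 = (0.6667, -0.6667, 0.3333, 0.0000).
q_1·a_2 = 0.6667·0 + (-0.6667)·(-3) + 0.3333·(-3) + 0.0000·3 = 1.0000.
u_2 = a_2 − 1.0000·q_1 = (-0.6667, -2.3333, -3.3333, 3.0000).
‖u_2‖ = 5.0990, so q_2 = (-0.1307, -0.4576, -0.6537, 0.5883).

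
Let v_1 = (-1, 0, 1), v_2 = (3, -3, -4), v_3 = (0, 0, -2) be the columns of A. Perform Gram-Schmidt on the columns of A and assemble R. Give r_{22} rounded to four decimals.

r_{22} = 3.0822

v_1 = (-1, 0, 1); ‖v_1‖ = 1.4142, so e_1 = (-0.7071, 0.0000, 0.7071).
e_1·v_2 = (-0.7071)·3 + 0.0000·(-3) + 0.7071·(-4) = -4.9497.
u_2 = v_2 + 4.9497·e_1 = (-0.5000, -3.0000, -0.5000).
r_{22} = ‖u_2‖ = 3.0822.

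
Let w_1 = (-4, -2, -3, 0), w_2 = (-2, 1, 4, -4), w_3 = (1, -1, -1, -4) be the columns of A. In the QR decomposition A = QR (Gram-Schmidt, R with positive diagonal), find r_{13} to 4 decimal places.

w_1 = (-4, -2, -3, 0); ‖w_1‖ = 5.3852, so e_1 = (-0.7428, -0.3714, -0.5571, 0.0000).
r_{13} = e_1·w_3 = 0.1857.

r_{13} = 0.1857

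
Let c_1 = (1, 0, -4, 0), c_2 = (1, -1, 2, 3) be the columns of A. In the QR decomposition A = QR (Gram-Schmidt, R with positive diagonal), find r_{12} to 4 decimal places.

r_{12} = -1.6977

e_1 = c_1/‖c_1‖ = (1, 0, -4, 0)/4.1231 = (0.2425, 0.0000, -0.9701, 0.0000).
r_{12} = e_1·c_2 = -1.6977.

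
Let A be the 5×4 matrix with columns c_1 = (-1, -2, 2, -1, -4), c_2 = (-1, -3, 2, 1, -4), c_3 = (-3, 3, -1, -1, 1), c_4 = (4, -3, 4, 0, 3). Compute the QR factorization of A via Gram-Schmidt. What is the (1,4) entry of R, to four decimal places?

r_{14} = -0.3922

q_1 = c_1/‖c_1‖ = (-1, -2, 2, -1, -4)/5.0990 = (-0.1961, -0.3922, 0.3922, -0.1961, -0.7845).
r_{14} = q_1·c_4 = -0.3922.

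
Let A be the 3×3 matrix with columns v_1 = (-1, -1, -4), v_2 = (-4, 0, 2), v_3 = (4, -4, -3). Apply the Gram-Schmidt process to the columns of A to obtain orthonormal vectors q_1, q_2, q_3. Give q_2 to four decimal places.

v_1 = (-1, -1, -4); ‖v_1‖ = 4.2426, so q_1 = (-0.2357, -0.2357, -0.9428).
q_1·v_2 = (-0.2357)·(-4) + (-0.2357)·0 + (-0.9428)·2 = -0.9428.
u_2 = v_2 + 0.9428·q_1 = (-4.2222, -0.2222, 1.1111).
‖u_2‖ = 4.3716, so q_2 = (-0.9658, -0.0508, 0.2542).

q_2 = (-0.9658, -0.0508, 0.2542)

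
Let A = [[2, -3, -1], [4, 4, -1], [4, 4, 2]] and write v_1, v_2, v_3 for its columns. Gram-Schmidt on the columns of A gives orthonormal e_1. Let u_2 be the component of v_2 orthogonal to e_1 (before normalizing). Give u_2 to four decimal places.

u_2 = (-4.4444, 1.1111, 1.1111)

e_1 = v_1/‖v_1‖ = (2, 4, 4)/6.0000 = (0.3333, 0.6667, 0.6667).
r_{12} = e_1·v_2 = 4.3333.
u_2 = v_2 − 4.3333·e_1 = (-4.4444, 1.1111, 1.1111).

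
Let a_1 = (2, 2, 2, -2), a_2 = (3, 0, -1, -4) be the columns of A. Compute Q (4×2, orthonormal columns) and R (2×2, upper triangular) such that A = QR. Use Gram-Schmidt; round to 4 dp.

q_1 = a_1/‖a_1‖ = (2, 2, 2, -2)/4.0000 = (0.5000, 0.5000, 0.5000, -0.5000).
r_{12} = q_1·a_2 = 3.0000.
u_2 = a_2 − 3.0000·q_1 = (1.5000, -1.5000, -2.5000, -2.5000).
‖u_2‖ = 4.1231, so q_2 = (0.3638, -0.3638, -0.6063, -0.6063).

Q = [[0.5000, 0.3638], [0.5000, -0.3638], [0.5000, -0.6063], [-0.5000, -0.6063]], R = [[4.0000, 3.0000], [0.0000, 4.1231]]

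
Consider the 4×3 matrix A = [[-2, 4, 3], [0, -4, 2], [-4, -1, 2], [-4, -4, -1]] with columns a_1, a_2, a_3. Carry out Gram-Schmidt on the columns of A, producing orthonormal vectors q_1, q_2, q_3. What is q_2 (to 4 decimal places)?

a_1 = (-2, 0, -4, -4); ‖a_1‖ = 6.0000, so q_1 = (-0.3333, 0.0000, -0.6667, -0.6667).
q_1·a_2 = (-0.3333)·4 + 0.0000·(-4) + (-0.6667)·(-1) + (-0.6667)·(-4) = 2.0000.
u_2 = a_2 − 2.0000·q_1 = (4.6667, -4.0000, 0.3333, -2.6667).
‖u_2‖ = 6.7082, so q_2 = (0.6957, -0.5963, 0.0497, -0.3975).

q_2 = (0.6957, -0.5963, 0.0497, -0.3975)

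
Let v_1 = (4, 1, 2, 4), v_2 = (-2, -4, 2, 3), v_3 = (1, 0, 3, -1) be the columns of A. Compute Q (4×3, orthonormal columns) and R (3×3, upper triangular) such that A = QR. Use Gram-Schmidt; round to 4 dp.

v_1 = (4, 1, 2, 4); ‖v_1‖ = 6.0828, so q_1 = (0.6576, 0.1644, 0.3288, 0.6576).
q_1·v_2 = 0.6576·(-2) + 0.1644·(-4) + 0.3288·2 + 0.6576·3 = 0.6576.
u_2 = v_2 − 0.6576·q_1 = (-2.4324, -4.1081, 1.7838, 2.5676).
‖u_2‖ = 5.7068, so q_2 = (-0.4262, -0.7199, 0.3126, 0.4499).
q_1·v_3 = 0.6576·1 + 0.1644·0 + 0.3288·3 + 0.6576·(-1) = 0.9864; q_2·v_3 = (-0.4262)·1 + (-0.7199)·0 + 0.3126·3 + 0.4499·(-1) = 0.0616.
u_3 = v_3 − 0.9864·q_1 − 0.0616·q_2 = (0.3776, -0.1178, 2.6564, -1.6763).
‖u_3‖ = 3.1659, so q_3 = (0.1193, -0.0372, 0.8391, -0.5295).

Q = [[0.6576, -0.4262, 0.1193], [0.1644, -0.7199, -0.0372], [0.3288, 0.3126, 0.8391], [0.6576, 0.4499, -0.5295]], R = [[6.0828, 0.6576, 0.9864], [0.0000, 5.7068, 0.0616], [0.0000, 0.0000, 3.1659]]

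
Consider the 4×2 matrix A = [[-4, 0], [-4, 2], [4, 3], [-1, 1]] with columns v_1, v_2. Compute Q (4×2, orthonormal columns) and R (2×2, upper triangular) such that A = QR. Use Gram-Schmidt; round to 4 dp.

Q = [[-0.5714, 0.0659], [-0.5714, 0.6039], [0.5714, 0.7412], [-0.1429, 0.2855]], R = [[7.0000, 0.4286], [0.0000, 3.7170]]

v_1 = (-4, -4, 4, -1); ‖v_1‖ = 7.0000, so q_1 = (-0.5714, -0.5714, 0.5714, -0.1429).
q_1·v_2 = (-0.5714)·0 + (-0.5714)·2 + 0.5714·3 + (-0.1429)·1 = 0.4286.
u_2 = v_2 − 0.4286·q_1 = (0.2449, 2.2449, 2.7551, 1.0612).
‖u_2‖ = 3.7170, so q_2 = (0.0659, 0.6039, 0.7412, 0.2855).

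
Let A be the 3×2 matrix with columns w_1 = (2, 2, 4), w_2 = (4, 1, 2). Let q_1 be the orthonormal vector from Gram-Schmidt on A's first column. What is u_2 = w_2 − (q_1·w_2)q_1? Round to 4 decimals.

w_1 = (2, 2, 4); ‖w_1‖ = 4.8990, so q_1 = (0.4082, 0.4082, 0.8165).
q_1·w_2 = 0.4082·4 + 0.4082·1 + 0.8165·2 = 3.6742.
u_2 = w_2 − 3.6742·q_1 = (2.5000, -0.5000, -1.0000).

u_2 = (2.5000, -0.5000, -1.0000)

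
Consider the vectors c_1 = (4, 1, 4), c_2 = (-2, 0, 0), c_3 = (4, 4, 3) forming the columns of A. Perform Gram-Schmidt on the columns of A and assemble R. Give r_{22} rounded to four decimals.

c_1 = (4, 1, 4); ‖c_1‖ = 5.7446, so q_1 = (0.6963, 0.1741, 0.6963).
q_1·c_2 = 0.6963·(-2) + 0.1741·0 + 0.6963·0 = -1.3926.
u_2 = c_2 + 1.3926·q_1 = (-1.0303, 0.2424, 0.9697).
r_{22} = ‖u_2‖ = 1.4355.

r_{22} = 1.4355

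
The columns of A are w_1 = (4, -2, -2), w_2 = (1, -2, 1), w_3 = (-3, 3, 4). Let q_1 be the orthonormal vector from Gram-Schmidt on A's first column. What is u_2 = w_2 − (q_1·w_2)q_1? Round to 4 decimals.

q_1 = w_1/‖w_1‖ = (4, -2, -2)/4.8990 = (0.8165, -0.4082, -0.4082).
r_{12} = q_1·w_2 = 1.2247.
u_2 = w_2 − 1.2247·q_1 = (0.0000, -1.5000, 1.5000).

u_2 = (0.0000, -1.5000, 1.5000)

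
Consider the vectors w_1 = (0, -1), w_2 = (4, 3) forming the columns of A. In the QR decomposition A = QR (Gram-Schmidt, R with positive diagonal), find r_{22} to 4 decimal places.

w_1 = (0, -1); ‖w_1‖ = 1.0000, so q_1 = (0.0000, -1.0000).
q_1·w_2 = 0.0000·4 + (-1.0000)·3 = -3.0000.
u_2 = w_2 + 3.0000·q_1 = (4.0000, 0.0000).
r_{22} = ‖u_2‖ = 4.0000.

r_{22} = 4.0000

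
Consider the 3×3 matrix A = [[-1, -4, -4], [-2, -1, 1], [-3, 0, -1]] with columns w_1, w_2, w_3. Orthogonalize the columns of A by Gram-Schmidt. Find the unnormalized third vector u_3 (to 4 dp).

u_3 = (-0.4604, 1.8416, -1.0743)

w_1 = (-1, -2, -3); ‖w_1‖ = 3.7417, so q_1 = (-0.2673, -0.5345, -0.8018).
q_1·w_2 = (-0.2673)·(-4) + (-0.5345)·(-1) + (-0.8018)·0 = 1.6036.
u_2 = w_2 − 1.6036·q_1 = (-3.5714, -0.1429, 1.2857).
‖u_2‖ = 3.7985, so q_2 = (-0.9402, -0.0376, 0.3385).
q_1·w_3 = (-0.2673)·(-4) + (-0.5345)·1 + (-0.8018)·(-1) = 1.3363; q_2·w_3 = (-0.9402)·(-4) + (-0.0376)·1 + 0.3385·(-1) = 3.3848.
u_3 = w_3 − 1.3363·q_1 − 3.3848·q_2 = (-0.4604, 1.8416, -1.0743).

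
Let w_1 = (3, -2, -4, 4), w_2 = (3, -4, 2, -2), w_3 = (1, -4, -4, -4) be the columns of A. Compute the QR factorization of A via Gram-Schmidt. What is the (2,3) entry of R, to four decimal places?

w_1 = (3, -2, -4, 4); ‖w_1‖ = 6.7082, so q_1 = (0.4472, -0.2981, -0.5963, 0.5963).
q_1·w_2 = 0.4472·3 + (-0.2981)·(-4) + (-0.5963)·2 + 0.5963·(-2) = 0.1491.
u_2 = w_2 − 0.1491·q_1 = (2.9333, -3.9556, 2.0889, -2.0889).
‖u_2‖ = 5.7426, so q_2 = (0.5108, -0.6888, 0.3638, -0.3638).
r_{23} = q_2·w_3 = 3.2660.

r_{23} = 3.2660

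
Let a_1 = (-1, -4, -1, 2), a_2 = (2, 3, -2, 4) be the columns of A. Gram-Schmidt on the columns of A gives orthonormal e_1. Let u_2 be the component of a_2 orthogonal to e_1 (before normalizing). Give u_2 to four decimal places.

a_1 = (-1, -4, -1, 2); ‖a_1‖ = 4.6904, so e_1 = (-0.2132, -0.8528, -0.2132, 0.4264).
e_1·a_2 = (-0.2132)·2 + (-0.8528)·3 + (-0.2132)·(-2) + 0.4264·4 = -0.8528.
u_2 = a_2 + 0.8528·e_1 = (1.8182, 2.2727, -2.1818, 4.3636).

u_2 = (1.8182, 2.2727, -2.1818, 4.3636)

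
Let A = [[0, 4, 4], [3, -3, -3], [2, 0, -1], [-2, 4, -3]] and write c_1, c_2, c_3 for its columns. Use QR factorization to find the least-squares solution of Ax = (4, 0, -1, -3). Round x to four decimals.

x = (0.5375, 0.0686, 0.7942)

q_1 = c_1/‖c_1‖ = (0, 3, 2, -2)/4.1231 = (0.0000, 0.7276, 0.4851, -0.4851).
r_{12} = q_1·c_2 = -4.1231.
u_2 = c_2 + 4.1231·q_1 = (4.0000, 0.0000, 2.0000, 2.0000).
‖u_2‖ = 4.8990, so q_2 = (0.8165, 0.0000, 0.4082, 0.4082).
r_{13} = q_1·c_3 = -1.2127; r_{23} = q_2·c_3 = 1.6330.
u_3 = c_3 + 1.2127·q_1 − 1.6330·q_2 = (2.6667, -2.1176, -1.0784, -4.2549).
‖u_3‖ = 5.5554, so q_3 = (0.4800, -0.3812, -0.1941, -0.7659).
Qᵀb = (0.9701, 1.6330, 4.4119).
Back-substitute: x_3 = 4.4119/5.5554 = 0.7942.
x_2 = (1.6330 − 1.6330·0.7942)/4.8990 = 0.0686.
x_1 = (0.9701 + 4.1231·0.0686 + 1.2127·0.7942)/4.1231 = 0.5375.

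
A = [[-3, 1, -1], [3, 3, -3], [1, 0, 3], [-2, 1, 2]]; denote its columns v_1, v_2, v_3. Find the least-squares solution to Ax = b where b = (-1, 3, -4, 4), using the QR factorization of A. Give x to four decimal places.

e_1 = v_1/‖v_1‖ = (-3, 3, 1, -2)/4.7958 = (-0.6255, 0.6255, 0.2085, -0.4170).
r_{12} = e_1·v_2 = 0.8341.
u_2 = v_2 − 0.8341·e_1 = (1.5217, 2.4783, -0.1739, 1.3478).
‖u_2‖ = 3.2100, so e_2 = (0.4741, 0.7720, -0.0542, 0.4199).
r_{13} = e_1·v_3 = -1.4596; r_{23} = e_2·v_3 = -2.1129.
u_3 = v_3 + 1.4596·e_1 + 2.1129·e_2 = (-0.9114, -0.4557, 3.1899, 2.2785).
‖u_3‖ = 4.0503, so e_3 = (-0.2250, -0.1125, 0.7876, 0.5625).
Qᵀb = (0.0000, 3.7383, -1.0126).
Back-substitute: x_3 = -1.0126/4.0503 = -0.2500.
x_2 = (3.7383 + 2.1129·(-0.2500))/3.2100 = 1.0000.
x_1 = (0.0000 − 0.8341·1.0000 + 1.4596·(-0.2500))/4.7958 = -0.2500.

x = (-0.2500, 1.0000, -0.2500)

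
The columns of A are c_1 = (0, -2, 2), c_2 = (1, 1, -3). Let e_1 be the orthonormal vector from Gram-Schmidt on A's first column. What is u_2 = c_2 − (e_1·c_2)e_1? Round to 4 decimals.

e_1 = c_1/‖c_1‖ = (0, -2, 2)/2.8284 = (0.0000, -0.7071, 0.7071).
r_{12} = e_1·c_2 = -2.8284.
u_2 = c_2 + 2.8284·e_1 = (1.0000, -1.0000, -1.0000).

u_2 = (1.0000, -1.0000, -1.0000)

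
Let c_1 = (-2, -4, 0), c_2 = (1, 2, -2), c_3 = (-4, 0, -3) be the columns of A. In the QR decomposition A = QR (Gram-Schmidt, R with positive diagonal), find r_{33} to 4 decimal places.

e_1 = c_1/‖c_1‖ = (-2, -4, 0)/4.4721 = (-0.4472, -0.8944, 0.0000).
r_{12} = e_1·c_2 = -2.2361.
u_2 = c_2 + 2.2361·e_1 = (0.0000, 0.0000, -2.0000).
‖u_2‖ = 2.0000, so e_2 = (0.0000, 0.0000, -1.0000).
r_{13} = e_1·c_3 = 1.7889; r_{23} = e_2·c_3 = 3.0000.
u_3 = c_3 − 1.7889·e_1 − 3.0000·e_2 = (-3.2000, 1.6000, 0.0000).
r_{33} = ‖u_3‖ = 3.5777.

r_{33} = 3.5777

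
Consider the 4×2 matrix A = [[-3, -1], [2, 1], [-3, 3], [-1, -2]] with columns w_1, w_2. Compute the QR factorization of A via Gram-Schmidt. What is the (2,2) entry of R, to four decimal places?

r_{22} = 3.8505

q_1 = w_1/‖w_1‖ = (-3, 2, -3, -1)/4.7958 = (-0.6255, 0.4170, -0.6255, -0.2085).
r_{12} = q_1·w_2 = -0.4170.
u_2 = w_2 + 0.4170·q_1 = (-1.2609, 1.1739, 2.7391, -2.0870).
r_{22} = ‖u_2‖ = 3.8505.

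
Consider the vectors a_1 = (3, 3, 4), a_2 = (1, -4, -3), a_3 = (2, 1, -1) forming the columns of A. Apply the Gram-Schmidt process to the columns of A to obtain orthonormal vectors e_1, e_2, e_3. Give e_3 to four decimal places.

e_3 = (0.3326, 0.6176, -0.7127)

a_1 = (3, 3, 4); ‖a_1‖ = 5.8310, so e_1 = (0.5145, 0.5145, 0.6860).
e_1·a_2 = 0.5145·1 + 0.5145·(-4) + 0.6860·(-3) = -3.6015.
u_2 = a_2 + 3.6015·e_1 = (2.8529, -2.1471, -0.5294).
‖u_2‖ = 3.6096, so e_2 = (0.7904, -0.5948, -0.1467).
e_1·a_3 = 0.5145·2 + 0.5145·1 + 0.6860·(-1) = 0.8575; e_2·a_3 = 0.7904·2 + (-0.5948)·1 + (-0.1467)·(-1) = 1.1326.
u_3 = a_3 − 0.8575·e_1 − 1.1326·e_2 = (0.6637, 1.2325, -1.4221).
‖u_3‖ = 1.9955, so e_3 = (0.3326, 0.6176, -0.7127).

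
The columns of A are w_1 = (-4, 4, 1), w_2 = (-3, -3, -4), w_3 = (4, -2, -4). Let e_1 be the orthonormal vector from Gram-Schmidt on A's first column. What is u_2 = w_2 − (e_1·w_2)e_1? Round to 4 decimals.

w_1 = (-4, 4, 1); ‖w_1‖ = 5.7446, so e_1 = (-0.6963, 0.6963, 0.1741).
e_1·w_2 = (-0.6963)·(-3) + 0.6963·(-3) + 0.1741·(-4) = -0.6963.
u_2 = w_2 + 0.6963·e_1 = (-3.4848, -2.5152, -3.8788).

u_2 = (-3.4848, -2.5152, -3.8788)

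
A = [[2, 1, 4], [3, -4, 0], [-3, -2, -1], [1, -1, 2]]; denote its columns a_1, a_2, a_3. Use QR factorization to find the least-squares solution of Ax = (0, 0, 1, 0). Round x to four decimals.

x = (-0.2449, -0.1714, 0.1367)

a_1 = (2, 3, -3, 1); ‖a_1‖ = 4.7958, so q_1 = (0.4170, 0.6255, -0.6255, 0.2085).
q_1·a_2 = 0.4170·1 + 0.6255·(-4) + (-0.6255)·(-2) + 0.2085·(-1) = -1.0426.
u_2 = a_2 + 1.0426·q_1 = (1.4348, -3.3478, -2.6522, -0.7826).
‖u_2‖ = 4.5731, so q_2 = (0.3137, -0.7321, -0.5800, -0.1711).
q_1·a_3 = 0.4170·4 + 0.6255·0 + (-0.6255)·(-1) + 0.2085·2 = 2.7107; q_2·a_3 = 0.3137·4 + (-0.7321)·0 + (-0.5800)·(-1) + (-0.1711)·2 = 1.4927.
u_3 = a_3 − 2.7107·q_1 − 1.4927·q_2 = (2.4012, -0.6029, 1.5613, 1.6902).
‖u_3‖ = 3.3800, so q_3 = (0.7104, -0.1784, 0.4619, 0.5001).
Qᵀb = (-0.6255, -0.5800, 0.4619).
Back-substitute: x_3 = 0.4619/3.3800 = 0.1367.
x_2 = (-0.5800 − 1.4927·0.1367)/4.5731 = -0.1714.
x_1 = (-0.6255 + 1.0426·(-0.1714) − 2.7107·0.1367)/4.7958 = -0.2449.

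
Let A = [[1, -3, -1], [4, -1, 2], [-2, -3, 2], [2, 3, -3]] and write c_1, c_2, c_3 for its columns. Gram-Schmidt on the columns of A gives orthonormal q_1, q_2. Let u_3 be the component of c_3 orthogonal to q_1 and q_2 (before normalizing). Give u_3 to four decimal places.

u_3 = (-2.4681, 1.5867, 0.4696, -1.4696)

c_1 = (1, 4, -2, 2); ‖c_1‖ = 5.0000, so q_1 = (0.2000, 0.8000, -0.4000, 0.4000).
q_1·c_2 = 0.2000·(-3) + 0.8000·(-1) + (-0.4000)·(-3) + 0.4000·3 = 1.0000.
u_2 = c_2 − 1.0000·q_1 = (-3.2000, -1.8000, -2.6000, 2.6000).
‖u_2‖ = 5.1962, so q_2 = (-0.6158, -0.3464, -0.5004, 0.5004).
q_1·c_3 = 0.2000·(-1) + 0.8000·2 + (-0.4000)·2 + 0.4000·(-3) = -0.6000; q_2·c_3 = (-0.6158)·(-1) + (-0.3464)·2 + (-0.5004)·2 + 0.5004·(-3) = -2.5788.
u_3 = c_3 + 0.6000·q_1 + 2.5788·q_2 = (-2.4681, 1.5867, 0.4696, -1.4696).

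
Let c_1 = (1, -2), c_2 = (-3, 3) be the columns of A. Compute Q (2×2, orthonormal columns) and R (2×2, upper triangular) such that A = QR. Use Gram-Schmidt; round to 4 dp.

c_1 = (1, -2); ‖c_1‖ = 2.2361, so e_1 = (0.4472, -0.8944).
e_1·c_2 = 0.4472·(-3) + (-0.8944)·3 = -4.0249.
u_2 = c_2 + 4.0249·e_1 = (-1.2000, -0.6000).
‖u_2‖ = 1.3416, so e_2 = (-0.8944, -0.4472).

Q = [[0.4472, -0.8944], [-0.8944, -0.4472]], R = [[2.2361, -4.0249], [0.0000, 1.3416]]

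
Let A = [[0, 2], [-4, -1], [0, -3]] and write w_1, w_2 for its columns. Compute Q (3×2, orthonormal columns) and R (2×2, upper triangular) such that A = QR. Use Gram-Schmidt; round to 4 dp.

Q = [[0.0000, 0.5547], [-1.0000, 0.0000], [0.0000, -0.8321]], R = [[4.0000, 1.0000], [0.0000, 3.6056]]

w_1 = (0, -4, 0); ‖w_1‖ = 4.0000, so e_1 = (0.0000, -1.0000, 0.0000).
e_1·w_2 = 0.0000·2 + (-1.0000)·(-1) + 0.0000·(-3) = 1.0000.
u_2 = w_2 − 1.0000·e_1 = (2.0000, 0.0000, -3.0000).
‖u_2‖ = 3.6056, so e_2 = (0.5547, 0.0000, -0.8321).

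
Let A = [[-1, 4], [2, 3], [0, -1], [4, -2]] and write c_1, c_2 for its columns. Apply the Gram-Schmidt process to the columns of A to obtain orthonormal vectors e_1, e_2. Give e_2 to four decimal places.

c_1 = (-1, 2, 0, 4); ‖c_1‖ = 4.5826, so e_1 = (-0.2182, 0.4364, 0.0000, 0.8729).
e_1·c_2 = (-0.2182)·4 + 0.4364·3 + 0.0000·(-1) + 0.8729·(-2) = -1.3093.
u_2 = c_2 + 1.3093·e_1 = (3.7143, 3.5714, -1.0000, -0.8571).
‖u_2‖ = 5.3184, so e_2 = (0.6984, 0.6715, -0.1880, -0.1612).

e_2 = (0.6984, 0.6715, -0.1880, -0.1612)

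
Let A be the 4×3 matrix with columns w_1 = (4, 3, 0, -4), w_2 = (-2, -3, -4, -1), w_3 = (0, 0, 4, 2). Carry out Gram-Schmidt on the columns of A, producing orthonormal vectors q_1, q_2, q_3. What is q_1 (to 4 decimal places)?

q_1 = (0.6247, 0.4685, 0.0000, -0.6247)

q_1 = w_1/‖w_1‖ = (4, 3, 0, -4)/6.4031 = (0.6247, 0.4685, 0.0000, -0.6247).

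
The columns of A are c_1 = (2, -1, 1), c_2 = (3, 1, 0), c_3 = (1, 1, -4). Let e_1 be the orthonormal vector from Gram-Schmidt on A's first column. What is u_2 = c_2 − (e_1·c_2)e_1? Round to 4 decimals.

c_1 = (2, -1, 1); ‖c_1‖ = 2.4495, so e_1 = (0.8165, -0.4082, 0.4082).
e_1·c_2 = 0.8165·3 + (-0.4082)·1 + 0.4082·0 = 2.0412.
u_2 = c_2 − 2.0412·e_1 = (1.3333, 1.8333, -0.8333).

u_2 = (1.3333, 1.8333, -0.8333)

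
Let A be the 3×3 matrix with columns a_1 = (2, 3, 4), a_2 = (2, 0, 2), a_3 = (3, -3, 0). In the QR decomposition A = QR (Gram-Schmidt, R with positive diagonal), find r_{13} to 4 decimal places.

r_{13} = -0.5571

e_1 = a_1/‖a_1‖ = (2, 3, 4)/5.3852 = (0.3714, 0.5571, 0.7428).
r_{13} = e_1·a_3 = -0.5571.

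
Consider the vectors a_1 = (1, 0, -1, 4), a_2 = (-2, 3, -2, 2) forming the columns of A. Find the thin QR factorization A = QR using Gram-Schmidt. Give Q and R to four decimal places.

Q = [[0.2357, -0.5853], [0.0000, 0.7183], [-0.2357, -0.3724], [0.9428, 0.0532]], R = [[4.2426, 1.8856], [0.0000, 4.1767]]

e_1 = a_1/‖a_1‖ = (1, 0, -1, 4)/4.2426 = (0.2357, 0.0000, -0.2357, 0.9428).
r_{12} = e_1·a_2 = 1.8856.
u_2 = a_2 − 1.8856·e_1 = (-2.4444, 3.0000, -1.5556, 0.2222).
‖u_2‖ = 4.1767, so e_2 = (-0.5853, 0.7183, -0.3724, 0.0532).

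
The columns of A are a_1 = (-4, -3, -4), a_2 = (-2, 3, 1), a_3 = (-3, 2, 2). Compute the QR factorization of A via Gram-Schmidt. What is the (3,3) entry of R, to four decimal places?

r_{33} = 1.6645

q_1 = a_1/‖a_1‖ = (-4, -3, -4)/6.4031 = (-0.6247, -0.4685, -0.6247).
r_{12} = q_1·a_2 = -0.7809.
u_2 = a_2 + 0.7809·q_1 = (-2.4878, 2.6341, 0.5122).
‖u_2‖ = 3.6593, so q_2 = (-0.6799, 0.7199, 0.1400).
r_{13} = q_1·a_3 = -0.3123; r_{23} = q_2·a_3 = 3.7592.
u_3 = a_3 + 0.3123·q_1 − 3.7592·q_2 = (-0.6393, -0.8525, 1.2787).
r_{33} = ‖u_3‖ = 1.6645.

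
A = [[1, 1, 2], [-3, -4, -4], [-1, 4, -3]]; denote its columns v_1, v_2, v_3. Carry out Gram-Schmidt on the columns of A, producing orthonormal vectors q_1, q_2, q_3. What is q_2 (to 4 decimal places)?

v_1 = (1, -3, -1); ‖v_1‖ = 3.3166, so q_1 = (0.3015, -0.9045, -0.3015).
q_1·v_2 = 0.3015·1 + (-0.9045)·(-4) + (-0.3015)·4 = 2.7136.
u_2 = v_2 − 2.7136·q_1 = (0.1818, -1.5455, 4.8182).
‖u_2‖ = 5.0632, so q_2 = (0.0359, -0.3052, 0.9516).

q_2 = (0.0359, -0.3052, 0.9516)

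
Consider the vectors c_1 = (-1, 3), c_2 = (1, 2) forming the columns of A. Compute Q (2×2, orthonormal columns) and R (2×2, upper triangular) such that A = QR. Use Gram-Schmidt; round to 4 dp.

Q = [[-0.3162, 0.9487], [0.9487, 0.3162]], R = [[3.1623, 1.5811], [0.0000, 1.5811]]

c_1 = (-1, 3); ‖c_1‖ = 3.1623, so q_1 = (-0.3162, 0.9487).
q_1·c_2 = (-0.3162)·1 + 0.9487·2 = 1.5811.
u_2 = c_2 − 1.5811·q_1 = (1.5000, 0.5000).
‖u_2‖ = 1.5811, so q_2 = (0.9487, 0.3162).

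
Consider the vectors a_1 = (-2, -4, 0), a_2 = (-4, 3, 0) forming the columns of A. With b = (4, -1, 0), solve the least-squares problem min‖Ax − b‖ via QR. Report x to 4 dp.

a_1 = (-2, -4, 0); ‖a_1‖ = 4.4721, so q_1 = (-0.4472, -0.8944, 0.0000).
q_1·a_2 = (-0.4472)·(-4) + (-0.8944)·3 + 0.0000·0 = -0.8944.
u_2 = a_2 + 0.8944·q_1 = (-4.4000, 2.2000, 0.0000).
‖u_2‖ = 4.9193, so q_2 = (-0.8944, 0.4472, 0.0000).
Qᵀb = (-0.8944, -4.0249).
Back-substitute: x_2 = -4.0249/4.9193 = -0.8182.
x_1 = (-0.8944 + 0.8944·(-0.8182))/4.4721 = -0.3636.

x = (-0.3636, -0.8182)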